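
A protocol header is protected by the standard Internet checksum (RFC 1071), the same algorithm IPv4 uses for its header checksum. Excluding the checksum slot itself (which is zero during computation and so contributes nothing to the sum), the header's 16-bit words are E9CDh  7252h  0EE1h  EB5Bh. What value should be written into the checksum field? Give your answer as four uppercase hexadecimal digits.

A9A2

One's-complement addition (fold any carry out of bit 15 back into bit 0):
  0xE9CD + 0x7252 = 0x15C1F → wrap carry → 0x5C20
  0x5C20 + 0x0EE1 = 0x06B01
  0x6B01 + 0xEB5B = 0x1565C → wrap carry → 0x565D
One's-complement sum = 0x565D.
Checksum = ~0x565D & 0xFFFF = 0xA9A2.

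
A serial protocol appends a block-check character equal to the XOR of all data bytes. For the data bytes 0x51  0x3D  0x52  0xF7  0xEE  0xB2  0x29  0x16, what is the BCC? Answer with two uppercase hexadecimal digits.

XOR the bytes together:
  start with 0x51
  0x51 ⊕ 0x3D = 0x6C
  0x6C ⊕ 0x52 = 0x3E
  0x3E ⊕ 0xF7 = 0xC9
  0xC9 ⊕ 0xEE = 0x27
  0x27 ⊕ 0xB2 = 0x95
  0x95 ⊕ 0x29 = 0xBC
  0xBC ⊕ 0x16 = 0xAA

AA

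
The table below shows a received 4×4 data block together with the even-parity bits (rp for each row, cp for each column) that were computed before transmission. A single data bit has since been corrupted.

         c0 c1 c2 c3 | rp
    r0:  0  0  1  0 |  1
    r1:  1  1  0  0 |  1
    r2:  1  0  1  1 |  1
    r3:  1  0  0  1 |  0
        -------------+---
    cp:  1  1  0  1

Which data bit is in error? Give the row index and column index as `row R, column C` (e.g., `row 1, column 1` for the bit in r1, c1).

row 1, column 3

Recompute each row's even parity and compare to rp:
  r0: data parity 1, sent rp 1 → ok
  r1: data parity 0, sent rp 1 → mismatch
  r2: data parity 1, sent rp 1 → ok
  r3: data parity 0, sent rp 0 → ok
Recompute each column's even parity and compare to cp:
  c0: data parity 1, sent cp 1 → ok
  c1: data parity 1, sent cp 1 → ok
  c2: data parity 0, sent cp 0 → ok
  c3: data parity 0, sent cp 1 → mismatch
Exactly one row (r1) and one column (c3) fail → the flipped bit is at their intersection.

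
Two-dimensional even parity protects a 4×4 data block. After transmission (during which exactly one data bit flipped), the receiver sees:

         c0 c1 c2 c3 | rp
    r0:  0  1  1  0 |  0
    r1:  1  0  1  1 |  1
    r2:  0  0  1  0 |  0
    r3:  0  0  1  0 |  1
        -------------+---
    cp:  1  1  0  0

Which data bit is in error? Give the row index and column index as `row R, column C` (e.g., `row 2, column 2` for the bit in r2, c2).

Recompute each row's even parity and compare to rp:
  r0: data parity 0, sent rp 0 → ok
  r1: data parity 1, sent rp 1 → ok
  r2: data parity 1, sent rp 0 → mismatch
  r3: data parity 1, sent rp 1 → ok
Recompute each column's even parity and compare to cp:
  c0: data parity 1, sent cp 1 → ok
  c1: data parity 1, sent cp 1 → ok
  c2: data parity 0, sent cp 0 → ok
  c3: data parity 1, sent cp 0 → mismatch
Exactly one row (r2) and one column (c3) fail → the flipped bit is at their intersection.

row 2, column 3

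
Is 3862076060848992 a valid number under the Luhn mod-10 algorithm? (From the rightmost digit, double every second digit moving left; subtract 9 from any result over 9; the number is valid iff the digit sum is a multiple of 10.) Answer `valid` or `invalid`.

From the right, keep odd positions and double even positions (subtract 9 from any doubled value over 9):
  doubled (positions 2,4,...): 9 7 7 3 3 0 3 6 → sum 38
  kept (positions 1,3,...): 2 9 4 0 0 7 2 8 → sum 32
Total = 70.
70 mod 10 = 0, so the number is valid.

valid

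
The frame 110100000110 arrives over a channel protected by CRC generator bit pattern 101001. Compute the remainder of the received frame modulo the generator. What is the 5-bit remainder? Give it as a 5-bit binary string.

Modulo-2 division of 110100000110 by 101001:
  pos 0: 110100 XOR 101001 = 011101
  pos 1: 111010 XOR 101001 = 010011
  pos 2: 100110 XOR 101001 = 001111
  pos 4: 111101 XOR 101001 = 010100
  pos 5: 101001 XOR 101001 = 000000
Remainder = 00000 (zero — the frame passes the CRC check).

00000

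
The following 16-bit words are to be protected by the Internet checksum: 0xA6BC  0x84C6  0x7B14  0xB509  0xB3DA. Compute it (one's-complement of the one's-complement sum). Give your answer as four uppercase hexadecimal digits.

One's-complement addition (fold any carry out of bit 15 back into bit 0):
  0xA6BC + 0x84C6 = 0x12B82 → wrap carry → 0x2B83
  0x2B83 + 0x7B14 = 0x0A697
  0xA697 + 0xB509 = 0x15BA0 → wrap carry → 0x5BA1
  0x5BA1 + 0xB3DA = 0x10F7B → wrap carry → 0x0F7C
One's-complement sum = 0x0F7C.
Checksum = ~0x0F7C & 0xFFFF = 0xF083.

F083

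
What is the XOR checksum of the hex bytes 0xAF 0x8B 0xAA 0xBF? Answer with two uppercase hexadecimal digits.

31

XOR the bytes together:
  start with 0xAF
  0xAF ⊕ 0x8B = 0x24
  0x24 ⊕ 0xAA = 0x8E
  0x8E ⊕ 0xBF = 0x31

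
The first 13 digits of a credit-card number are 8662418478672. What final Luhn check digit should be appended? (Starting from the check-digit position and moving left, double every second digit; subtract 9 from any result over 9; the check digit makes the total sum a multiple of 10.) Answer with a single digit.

5

Partial digits right→left: 2 7 6 8 7 4 8 1 4 2 6 6 8
Double every second digit counting from the check-digit position (so the 1st, 3rd, 5th, ... of the partial from the right).
  doubled (with −9 where >9): 4 3 5 7 8 3 7 → sum 37
  kept as-is: 7 8 4 1 2 6 → sum 28
Total = 37 + 28 = 65.
Check digit = (10 − (65 mod 10)) mod 10 = 5.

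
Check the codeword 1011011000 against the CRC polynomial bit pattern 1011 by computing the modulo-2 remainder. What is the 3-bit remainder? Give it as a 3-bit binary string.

101

Modulo-2 division of 1011011000 by 1011:
  pos 0: 1011 XOR 1011 = 0000
  pos 5: 1100 XOR 1011 = 0111
  pos 6: 1110 XOR 1011 = 0101
Remainder = 101 (nonzero — an error is detected).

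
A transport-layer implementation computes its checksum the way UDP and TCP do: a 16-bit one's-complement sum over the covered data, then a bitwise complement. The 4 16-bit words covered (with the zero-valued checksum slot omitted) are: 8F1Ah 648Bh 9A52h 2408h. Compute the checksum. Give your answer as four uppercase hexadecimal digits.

4DFF

One's-complement addition (fold any carry out of bit 15 back into bit 0):
  0x8F1A + 0x648B = 0x0F3A5
  0xF3A5 + 0x9A52 = 0x18DF7 → wrap carry → 0x8DF8
  0x8DF8 + 0x2408 = 0x0B200
One's-complement sum = 0xB200.
Checksum = ~0xB200 & 0xFFFF = 0x4DFF.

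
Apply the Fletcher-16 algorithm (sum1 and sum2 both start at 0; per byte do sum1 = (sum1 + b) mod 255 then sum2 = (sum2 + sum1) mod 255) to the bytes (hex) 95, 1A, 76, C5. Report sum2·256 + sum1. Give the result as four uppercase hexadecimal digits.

Running sums (mod 255):
  after byte 0 (95): sum1=149, sum2=149
  after byte 1 (1A): sum1=175, sum2=69
  after byte 2 (76): sum1=38, sum2=107
  after byte 3 (C5): sum1=235, sum2=87
Checksum = sum2·256 + sum1 = 87·256 + 235 = 22507 = 0x57EB.

57EB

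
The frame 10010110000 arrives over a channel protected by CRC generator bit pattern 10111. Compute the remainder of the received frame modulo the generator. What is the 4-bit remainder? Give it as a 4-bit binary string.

Modulo-2 division of 10010110000 by 10111:
  pos 0: 10010 XOR 10111 = 00101
  pos 2: 10111 XOR 10111 = 00000
Remainder = 0000 (zero — the frame passes the CRC check).

0000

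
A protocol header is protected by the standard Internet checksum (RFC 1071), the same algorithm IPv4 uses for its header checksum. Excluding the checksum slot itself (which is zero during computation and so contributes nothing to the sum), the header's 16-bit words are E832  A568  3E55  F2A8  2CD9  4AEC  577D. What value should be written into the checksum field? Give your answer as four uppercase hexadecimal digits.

7223

One's-complement addition (fold any carry out of bit 15 back into bit 0):
  0xE832 + 0xA568 = 0x18D9A → wrap carry → 0x8D9B
  0x8D9B + 0x3E55 = 0x0CBF0
  0xCBF0 + 0xF2A8 = 0x1BE98 → wrap carry → 0xBE99
  0xBE99 + 0x2CD9 = 0x0EB72
  0xEB72 + 0x4AEC = 0x1365E → wrap carry → 0x365F
  0x365F + 0x577D = 0x08DDC
One's-complement sum = 0x8DDC.
Checksum = ~0x8DDC & 0xFFFF = 0x7223.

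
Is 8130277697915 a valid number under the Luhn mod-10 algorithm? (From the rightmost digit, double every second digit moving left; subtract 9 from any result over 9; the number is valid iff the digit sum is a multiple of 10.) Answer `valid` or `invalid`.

From the right, keep odd positions and double even positions (subtract 9 from any doubled value over 9):
  doubled (positions 2,4,...): 2 5 3 5 0 2 → sum 17
  kept (positions 1,3,...): 5 9 9 7 2 3 8 → sum 43
Total = 60.
60 mod 10 = 0, so the number is valid.

valid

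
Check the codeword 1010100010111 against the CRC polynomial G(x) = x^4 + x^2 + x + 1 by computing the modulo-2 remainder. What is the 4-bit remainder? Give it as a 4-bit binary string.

0100

Modulo-2 division of 1010100010111 by 10111:
  pos 0: 10101 XOR 10111 = 00010
  pos 3: 10000 XOR 10111 = 00111
  pos 5: 11110 XOR 10111 = 01001
  pos 6: 10011 XOR 10111 = 00100
  pos 8: 10011 XOR 10111 = 00100
Remainder = 0100 (nonzero — an error is detected).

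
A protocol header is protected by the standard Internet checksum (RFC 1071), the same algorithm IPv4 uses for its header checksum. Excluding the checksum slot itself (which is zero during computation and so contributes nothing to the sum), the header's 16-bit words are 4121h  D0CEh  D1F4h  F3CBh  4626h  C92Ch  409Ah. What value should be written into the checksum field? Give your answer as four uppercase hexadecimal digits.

One's-complement addition (fold any carry out of bit 15 back into bit 0):
  0x4121 + 0xD0CE = 0x111EF → wrap carry → 0x11F0
  0x11F0 + 0xD1F4 = 0x0E3E4
  0xE3E4 + 0xF3CB = 0x1D7AF → wrap carry → 0xD7B0
  0xD7B0 + 0x4626 = 0x11DD6 → wrap carry → 0x1DD7
  0x1DD7 + 0xC92C = 0x0E703
  0xE703 + 0x409A = 0x1279D → wrap carry → 0x279E
One's-complement sum = 0x279E.
Checksum = ~0x279E & 0xFFFF = 0xD861.

D861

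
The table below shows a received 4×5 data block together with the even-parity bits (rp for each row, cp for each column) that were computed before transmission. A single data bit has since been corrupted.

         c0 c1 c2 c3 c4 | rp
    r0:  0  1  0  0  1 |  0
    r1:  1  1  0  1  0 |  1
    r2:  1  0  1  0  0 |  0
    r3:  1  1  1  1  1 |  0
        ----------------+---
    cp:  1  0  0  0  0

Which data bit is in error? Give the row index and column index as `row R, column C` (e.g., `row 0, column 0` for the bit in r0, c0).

Recompute each row's even parity and compare to rp:
  r0: data parity 0, sent rp 0 → ok
  r1: data parity 1, sent rp 1 → ok
  r2: data parity 0, sent rp 0 → ok
  r3: data parity 1, sent rp 0 → mismatch
Recompute each column's even parity and compare to cp:
  c0: data parity 1, sent cp 1 → ok
  c1: data parity 1, sent cp 0 → mismatch
  c2: data parity 0, sent cp 0 → ok
  c3: data parity 0, sent cp 0 → ok
  c4: data parity 0, sent cp 0 → ok
Exactly one row (r3) and one column (c1) fail → the flipped bit is at their intersection.

row 3, column 1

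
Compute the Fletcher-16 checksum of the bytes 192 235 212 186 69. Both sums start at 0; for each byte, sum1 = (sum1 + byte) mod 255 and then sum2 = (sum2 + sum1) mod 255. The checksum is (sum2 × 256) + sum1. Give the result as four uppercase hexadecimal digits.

Running sums (mod 255):
  after byte 0 (192): sum1=192, sum2=192
  after byte 1 (235): sum1=172, sum2=109
  after byte 2 (212): sum1=129, sum2=238
  after byte 3 (186): sum1=60, sum2=43
  after byte 4 (69): sum1=129, sum2=172
Checksum = sum2·256 + sum1 = 172·256 + 129 = 44161 = 0xAC81.

AC81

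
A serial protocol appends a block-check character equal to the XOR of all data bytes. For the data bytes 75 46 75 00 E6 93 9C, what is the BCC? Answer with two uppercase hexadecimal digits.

XOR the bytes together:
  start with 0x75
  0x75 ⊕ 0x46 = 0x33
  0x33 ⊕ 0x75 = 0x46
  0x46 ⊕ 0x00 = 0x46
  0x46 ⊕ 0xE6 = 0xA0
  0xA0 ⊕ 0x93 = 0x33
  0x33 ⊕ 0x9C = 0xAF

AF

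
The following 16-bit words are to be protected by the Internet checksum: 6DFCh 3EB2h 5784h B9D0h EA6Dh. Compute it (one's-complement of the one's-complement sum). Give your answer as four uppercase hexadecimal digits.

One's-complement addition (fold any carry out of bit 15 back into bit 0):
  0x6DFC + 0x3EB2 = 0x0ACAE
  0xACAE + 0x5784 = 0x10432 → wrap carry → 0x0433
  0x0433 + 0xB9D0 = 0x0BE03
  0xBE03 + 0xEA6D = 0x1A870 → wrap carry → 0xA871
One's-complement sum = 0xA871.
Checksum = ~0xA871 & 0xFFFF = 0x578E.

578E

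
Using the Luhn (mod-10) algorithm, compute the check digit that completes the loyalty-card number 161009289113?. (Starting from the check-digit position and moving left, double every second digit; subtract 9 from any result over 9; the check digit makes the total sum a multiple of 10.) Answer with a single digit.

Partial digits right→left: 3 1 1 9 8 2 9 0 0 1 6 1
Double every second digit counting from the check-digit position (so the 1st, 3rd, 5th, ... of the partial from the right).
  doubled (with −9 where >9): 6 2 7 9 0 3 → sum 27
  kept as-is: 1 9 2 0 1 1 → sum 14
Total = 27 + 14 = 41.
Check digit = (10 − (41 mod 10)) mod 10 = 9.

9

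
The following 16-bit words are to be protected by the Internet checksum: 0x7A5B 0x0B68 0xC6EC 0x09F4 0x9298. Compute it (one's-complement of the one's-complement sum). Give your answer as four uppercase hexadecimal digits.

16C3

One's-complement addition (fold any carry out of bit 15 back into bit 0):
  0x7A5B + 0x0B68 = 0x085C3
  0x85C3 + 0xC6EC = 0x14CAF → wrap carry → 0x4CB0
  0x4CB0 + 0x09F4 = 0x056A4
  0x56A4 + 0x9298 = 0x0E93C
One's-complement sum = 0xE93C.
Checksum = ~0xE93C & 0xFFFF = 0x16C3.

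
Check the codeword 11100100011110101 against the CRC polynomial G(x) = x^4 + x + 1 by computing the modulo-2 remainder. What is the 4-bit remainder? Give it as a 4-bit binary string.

0011

Modulo-2 division of 11100100011110101 by 10011:
  pos 0: 11100 XOR 10011 = 01111
  pos 1: 11111 XOR 10011 = 01100
  pos 2: 11000 XOR 10011 = 01011
  pos 3: 10110 XOR 10011 = 00101
  pos 5: 10101 XOR 10011 = 00110
  pos 7: 11011 XOR 10011 = 01000
  pos 8: 10001 XOR 10011 = 00010
  pos 11: 10010 XOR 10011 = 00001
Remainder = 0011 (nonzero — an error is detected).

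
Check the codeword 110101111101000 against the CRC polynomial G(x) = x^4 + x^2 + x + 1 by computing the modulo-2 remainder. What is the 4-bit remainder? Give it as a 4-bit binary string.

0111

Modulo-2 division of 110101111101000 by 10111:
  pos 0: 11010 XOR 10111 = 01101
  pos 1: 11011 XOR 10111 = 01100
  pos 2: 11001 XOR 10111 = 01110
  pos 3: 11101 XOR 10111 = 01010
  pos 4: 10101 XOR 10111 = 00010
  pos 7: 10101 XOR 10111 = 00010
  pos 10: 10000 XOR 10111 = 00111
Remainder = 0111 (nonzero — an error is detected).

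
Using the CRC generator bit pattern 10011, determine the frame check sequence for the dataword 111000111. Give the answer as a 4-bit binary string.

Append 4 zeros: 1110001110000. Divide by 10011 (XOR where the leading bit is 1):
  pos 0: 11100 XOR 10011 = 01111
  pos 1: 11110 XOR 10011 = 01101
  pos 2: 11011 XOR 10011 = 01000
  pos 3: 10001 XOR 10011 = 00010
  pos 6: 10100 XOR 10011 = 00111
  pos 8: 11100 XOR 10011 = 01111
Remainder (last 4 bits) = 1111. This is the CRC / FCS.

1111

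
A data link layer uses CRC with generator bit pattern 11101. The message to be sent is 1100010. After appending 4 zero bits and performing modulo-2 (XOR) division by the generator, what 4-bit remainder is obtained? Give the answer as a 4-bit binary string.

1011

Append 4 zeros: 11000100000. Divide by 11101 (XOR where the leading bit is 1):
  pos 0: 11000 XOR 11101 = 00101
  pos 2: 10110 XOR 11101 = 01011
  pos 3: 10110 XOR 11101 = 01011
  pos 4: 10110 XOR 11101 = 01011
  pos 5: 10110 XOR 11101 = 01011
  pos 6: 10110 XOR 11101 = 01011
Remainder (last 4 bits) = 1011. This is the CRC / FCS.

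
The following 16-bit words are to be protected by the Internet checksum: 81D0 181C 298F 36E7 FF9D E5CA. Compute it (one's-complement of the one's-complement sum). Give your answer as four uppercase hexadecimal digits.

2034

One's-complement addition (fold any carry out of bit 15 back into bit 0):
  0x81D0 + 0x181C = 0x099EC
  0x99EC + 0x298F = 0x0C37B
  0xC37B + 0x36E7 = 0x0FA62
  0xFA62 + 0xFF9D = 0x1F9FF → wrap carry → 0xFA00
  0xFA00 + 0xE5CA = 0x1DFCA → wrap carry → 0xDFCB
One's-complement sum = 0xDFCB.
Checksum = ~0xDFCB & 0xFFFF = 0x2034.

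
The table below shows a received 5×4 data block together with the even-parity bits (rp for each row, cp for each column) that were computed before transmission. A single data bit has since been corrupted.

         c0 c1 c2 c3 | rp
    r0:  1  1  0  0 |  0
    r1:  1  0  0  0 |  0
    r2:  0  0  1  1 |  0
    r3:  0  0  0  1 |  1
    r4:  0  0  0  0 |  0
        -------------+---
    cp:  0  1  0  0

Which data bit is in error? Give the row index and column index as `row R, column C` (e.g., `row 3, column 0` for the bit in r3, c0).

row 1, column 2

Recompute each row's even parity and compare to rp:
  r0: data parity 0, sent rp 0 → ok
  r1: data parity 1, sent rp 0 → mismatch
  r2: data parity 0, sent rp 0 → ok
  r3: data parity 1, sent rp 1 → ok
  r4: data parity 0, sent rp 0 → ok
Recompute each column's even parity and compare to cp:
  c0: data parity 0, sent cp 0 → ok
  c1: data parity 1, sent cp 1 → ok
  c2: data parity 1, sent cp 0 → mismatch
  c3: data parity 0, sent cp 0 → ok
Exactly one row (r1) and one column (c2) fail → the flipped bit is at their intersection.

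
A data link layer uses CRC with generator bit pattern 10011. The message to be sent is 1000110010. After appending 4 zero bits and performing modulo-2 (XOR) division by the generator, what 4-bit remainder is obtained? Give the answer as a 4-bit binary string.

Append 4 zeros: 10001100100000. Divide by 10011 (XOR where the leading bit is 1):
  pos 0: 10001 XOR 10011 = 00010
  pos 3: 10100 XOR 10011 = 00111
  pos 5: 11110 XOR 10011 = 01101
  pos 6: 11010 XOR 10011 = 01001
  pos 7: 10010 XOR 10011 = 00001
Remainder (last 4 bits) = 0100. This is the CRC / FCS.

0100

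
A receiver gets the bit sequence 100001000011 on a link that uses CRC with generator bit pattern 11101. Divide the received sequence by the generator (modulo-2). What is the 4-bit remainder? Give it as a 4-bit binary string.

0000

Modulo-2 division of 100001000011 by 11101:
  pos 0: 10000 XOR 11101 = 01101
  pos 1: 11011 XOR 11101 = 00110
  pos 3: 11000 XOR 11101 = 00101
  pos 5: 10100 XOR 11101 = 01001
  pos 6: 10011 XOR 11101 = 01110
  pos 7: 11101 XOR 11101 = 00000
Remainder = 0000 (zero — the frame passes the CRC check).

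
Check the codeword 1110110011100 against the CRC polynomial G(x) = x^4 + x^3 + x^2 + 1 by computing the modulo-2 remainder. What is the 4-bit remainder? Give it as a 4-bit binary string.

Modulo-2 division of 1110110011100 by 11101:
  pos 0: 11101 XOR 11101 = 00000
  pos 5: 10011 XOR 11101 = 01110
  pos 6: 11101 XOR 11101 = 00000
Remainder = 0000 (zero — the frame passes the CRC check).

0000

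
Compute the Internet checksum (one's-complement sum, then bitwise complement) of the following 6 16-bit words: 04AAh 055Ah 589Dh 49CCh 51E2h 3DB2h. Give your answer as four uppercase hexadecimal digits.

C3FD

One's-complement addition (fold any carry out of bit 15 back into bit 0):
  0x04AA + 0x055A = 0x00A04
  0x0A04 + 0x589D = 0x062A1
  0x62A1 + 0x49CC = 0x0AC6D
  0xAC6D + 0x51E2 = 0x0FE4F
  0xFE4F + 0x3DB2 = 0x13C01 → wrap carry → 0x3C02
One's-complement sum = 0x3C02.
Checksum = ~0x3C02 & 0xFFFF = 0xC3FD.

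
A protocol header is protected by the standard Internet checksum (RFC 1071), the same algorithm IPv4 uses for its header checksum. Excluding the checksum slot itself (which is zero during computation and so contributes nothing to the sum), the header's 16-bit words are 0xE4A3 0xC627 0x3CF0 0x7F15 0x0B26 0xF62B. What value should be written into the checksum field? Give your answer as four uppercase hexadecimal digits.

One's-complement addition (fold any carry out of bit 15 back into bit 0):
  0xE4A3 + 0xC627 = 0x1AACA → wrap carry → 0xAACB
  0xAACB + 0x3CF0 = 0x0E7BB
  0xE7BB + 0x7F15 = 0x166D0 → wrap carry → 0x66D1
  0x66D1 + 0x0B26 = 0x071F7
  0x71F7 + 0xF62B = 0x16822 → wrap carry → 0x6823
One's-complement sum = 0x6823.
Checksum = ~0x6823 & 0xFFFF = 0x97DC.

97DC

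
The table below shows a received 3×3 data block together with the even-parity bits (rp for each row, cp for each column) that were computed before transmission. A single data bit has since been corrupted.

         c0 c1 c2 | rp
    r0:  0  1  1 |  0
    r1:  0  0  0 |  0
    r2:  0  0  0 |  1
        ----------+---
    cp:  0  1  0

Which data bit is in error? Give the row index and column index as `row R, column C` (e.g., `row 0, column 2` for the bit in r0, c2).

Recompute each row's even parity and compare to rp:
  r0: data parity 0, sent rp 0 → ok
  r1: data parity 0, sent rp 0 → ok
  r2: data parity 0, sent rp 1 → mismatch
Recompute each column's even parity and compare to cp:
  c0: data parity 0, sent cp 0 → ok
  c1: data parity 1, sent cp 1 → ok
  c2: data parity 1, sent cp 0 → mismatch
Exactly one row (r2) and one column (c2) fail → the flipped bit is at their intersection.

row 2, column 2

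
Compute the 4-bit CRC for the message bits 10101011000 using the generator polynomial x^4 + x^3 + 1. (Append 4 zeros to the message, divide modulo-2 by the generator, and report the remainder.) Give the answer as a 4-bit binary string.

Append 4 zeros: 101010110000000. Divide by 11001 (XOR where the leading bit is 1):
  pos 0: 10101 XOR 11001 = 01100
  pos 1: 11000 XOR 11001 = 00001
  pos 5: 11100 XOR 11001 = 00101
  pos 7: 10100 XOR 11001 = 01101
  pos 8: 11010 XOR 11001 = 00011
Remainder (last 4 bits) = 1100. This is the CRC / FCS.

1100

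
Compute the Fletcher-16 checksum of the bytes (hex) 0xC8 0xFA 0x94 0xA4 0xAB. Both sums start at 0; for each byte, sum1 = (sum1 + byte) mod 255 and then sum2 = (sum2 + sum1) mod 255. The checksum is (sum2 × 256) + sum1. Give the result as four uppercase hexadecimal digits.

8AA8

Running sums (mod 255):
  after byte 0 (0xC8): sum1=200, sum2=200
  after byte 1 (0xFA): sum1=195, sum2=140
  after byte 2 (0x94): sum1=88, sum2=228
  after byte 3 (0xA4): sum1=252, sum2=225
  after byte 4 (0xAB): sum1=168, sum2=138
Checksum = sum2·256 + sum1 = 138·256 + 168 = 35496 = 0x8AA8.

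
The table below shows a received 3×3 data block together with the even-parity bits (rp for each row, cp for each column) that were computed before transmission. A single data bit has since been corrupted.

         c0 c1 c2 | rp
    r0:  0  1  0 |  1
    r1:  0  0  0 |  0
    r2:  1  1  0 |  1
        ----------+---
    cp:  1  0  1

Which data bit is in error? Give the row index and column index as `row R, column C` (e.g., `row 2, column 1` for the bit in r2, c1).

Recompute each row's even parity and compare to rp:
  r0: data parity 1, sent rp 1 → ok
  r1: data parity 0, sent rp 0 → ok
  r2: data parity 0, sent rp 1 → mismatch
Recompute each column's even parity and compare to cp:
  c0: data parity 1, sent cp 1 → ok
  c1: data parity 0, sent cp 0 → ok
  c2: data parity 0, sent cp 1 → mismatch
Exactly one row (r2) and one column (c2) fail → the flipped bit is at their intersection.

row 2, column 2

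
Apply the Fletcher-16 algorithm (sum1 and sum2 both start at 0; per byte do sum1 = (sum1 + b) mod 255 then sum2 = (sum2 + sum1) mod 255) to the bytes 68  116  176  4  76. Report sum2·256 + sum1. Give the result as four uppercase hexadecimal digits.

8DB9

Running sums (mod 255):
  after byte 0 (68): sum1=68, sum2=68
  after byte 1 (116): sum1=184, sum2=252
  after byte 2 (176): sum1=105, sum2=102
  after byte 3 (4): sum1=109, sum2=211
  after byte 4 (76): sum1=185, sum2=141
Checksum = sum2·256 + sum1 = 141·256 + 185 = 36281 = 0x8DB9.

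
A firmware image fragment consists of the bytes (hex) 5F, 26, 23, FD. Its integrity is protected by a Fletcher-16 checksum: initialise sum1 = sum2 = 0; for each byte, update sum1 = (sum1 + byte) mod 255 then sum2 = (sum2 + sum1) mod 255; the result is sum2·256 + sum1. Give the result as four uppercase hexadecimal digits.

Running sums (mod 255):
  after byte 0 (5F): sum1=95, sum2=95
  after byte 1 (26): sum1=133, sum2=228
  after byte 2 (23): sum1=168, sum2=141
  after byte 3 (FD): sum1=166, sum2=52
Checksum = sum2·256 + sum1 = 52·256 + 166 = 13478 = 0x34A6.

34A6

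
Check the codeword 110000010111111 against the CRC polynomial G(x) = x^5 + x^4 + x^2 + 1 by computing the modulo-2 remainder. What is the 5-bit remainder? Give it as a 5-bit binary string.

Modulo-2 division of 110000010111111 by 110101:
  pos 0: 110000 XOR 110101 = 000101
  pos 3: 101010 XOR 110101 = 011111
  pos 4: 111111 XOR 110101 = 001010
  pos 6: 101011 XOR 110101 = 011110
  pos 7: 111101 XOR 110101 = 001000
  pos 9: 100011 XOR 110101 = 010110
Remainder = 10110 (nonzero — an error is detected).

10110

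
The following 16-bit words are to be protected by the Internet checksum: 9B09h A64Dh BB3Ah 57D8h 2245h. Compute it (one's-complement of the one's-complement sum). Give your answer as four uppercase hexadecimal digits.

8950

One's-complement addition (fold any carry out of bit 15 back into bit 0):
  0x9B09 + 0xA64D = 0x14156 → wrap carry → 0x4157
  0x4157 + 0xBB3A = 0x0FC91
  0xFC91 + 0x57D8 = 0x15469 → wrap carry → 0x546A
  0x546A + 0x2245 = 0x076AF
One's-complement sum = 0x76AF.
Checksum = ~0x76AF & 0xFFFF = 0x8950.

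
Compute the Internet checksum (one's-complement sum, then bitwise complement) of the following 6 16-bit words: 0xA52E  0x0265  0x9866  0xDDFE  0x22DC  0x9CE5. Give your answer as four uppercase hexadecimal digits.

2245

One's-complement addition (fold any carry out of bit 15 back into bit 0):
  0xA52E + 0x0265 = 0x0A793
  0xA793 + 0x9866 = 0x13FF9 → wrap carry → 0x3FFA
  0x3FFA + 0xDDFE = 0x11DF8 → wrap carry → 0x1DF9
  0x1DF9 + 0x22DC = 0x040D5
  0x40D5 + 0x9CE5 = 0x0DDBA
One's-complement sum = 0xDDBA.
Checksum = ~0xDDBA & 0xFFFF = 0x2245.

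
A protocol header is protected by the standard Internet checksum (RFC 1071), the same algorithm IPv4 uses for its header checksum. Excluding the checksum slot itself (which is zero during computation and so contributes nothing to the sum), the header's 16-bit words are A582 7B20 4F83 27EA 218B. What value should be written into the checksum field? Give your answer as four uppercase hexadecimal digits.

One's-complement addition (fold any carry out of bit 15 back into bit 0):
  0xA582 + 0x7B20 = 0x120A2 → wrap carry → 0x20A3
  0x20A3 + 0x4F83 = 0x07026
  0x7026 + 0x27EA = 0x09810
  0x9810 + 0x218B = 0x0B99B
One's-complement sum = 0xB99B.
Checksum = ~0xB99B & 0xFFFF = 0x4664.

4664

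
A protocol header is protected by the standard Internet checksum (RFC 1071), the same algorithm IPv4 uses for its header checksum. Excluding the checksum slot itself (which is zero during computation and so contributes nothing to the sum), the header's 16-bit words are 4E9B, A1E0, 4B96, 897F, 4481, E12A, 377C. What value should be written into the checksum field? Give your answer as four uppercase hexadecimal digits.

DD45

One's-complement addition (fold any carry out of bit 15 back into bit 0):
  0x4E9B + 0xA1E0 = 0x0F07B
  0xF07B + 0x4B96 = 0x13C11 → wrap carry → 0x3C12
  0x3C12 + 0x897F = 0x0C591
  0xC591 + 0x4481 = 0x10A12 → wrap carry → 0x0A13
  0x0A13 + 0xE12A = 0x0EB3D
  0xEB3D + 0x377C = 0x122B9 → wrap carry → 0x22BA
One's-complement sum = 0x22BA.
Checksum = ~0x22BA & 0xFFFF = 0xDD45.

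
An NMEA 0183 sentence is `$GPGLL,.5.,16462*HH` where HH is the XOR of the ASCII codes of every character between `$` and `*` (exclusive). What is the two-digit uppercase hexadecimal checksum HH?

XOR the ASCII codes of the payload characters:
  'G' = 0x47 → acc = 0x47
  'P' = 0x50 → acc = 0x17
  'G' = 0x47 → acc = 0x50
  'L' = 0x4C → acc = 0x1C
  'L' = 0x4C → acc = 0x50
  ',' = 0x2C → acc = 0x7C
  '.' = 0x2E → acc = 0x52
  '5' = 0x35 → acc = 0x67
  '.' = 0x2E → acc = 0x49
  ',' = 0x2C → acc = 0x65
  '1' = 0x31 → acc = 0x54
  '6' = 0x36 → acc = 0x62
  '4' = 0x34 → acc = 0x56
  '6' = 0x36 → acc = 0x60
  '2' = 0x32 → acc = 0x52
Checksum = 0x52.

52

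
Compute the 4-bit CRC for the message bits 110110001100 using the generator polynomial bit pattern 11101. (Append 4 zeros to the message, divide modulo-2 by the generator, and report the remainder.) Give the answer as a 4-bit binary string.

Append 4 zeros: 1101100011000000. Divide by 11101 (XOR where the leading bit is 1):
  pos 0: 11011 XOR 11101 = 00110
  pos 2: 11000 XOR 11101 = 00101
  pos 4: 10101 XOR 11101 = 01000
  pos 5: 10001 XOR 11101 = 01100
  pos 6: 11000 XOR 11101 = 00101
  pos 8: 10100 XOR 11101 = 01001
  pos 9: 10010 XOR 11101 = 01111
  pos 10: 11110 XOR 11101 = 00011
Remainder (last 4 bits) = 0110. This is the CRC / FCS.

0110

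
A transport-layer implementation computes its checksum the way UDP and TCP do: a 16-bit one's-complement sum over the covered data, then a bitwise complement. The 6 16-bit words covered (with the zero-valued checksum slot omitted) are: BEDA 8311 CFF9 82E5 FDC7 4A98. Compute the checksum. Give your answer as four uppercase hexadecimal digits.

22D4

One's-complement addition (fold any carry out of bit 15 back into bit 0):
  0xBEDA + 0x8311 = 0x141EB → wrap carry → 0x41EC
  0x41EC + 0xCFF9 = 0x111E5 → wrap carry → 0x11E6
  0x11E6 + 0x82E5 = 0x094CB
  0x94CB + 0xFDC7 = 0x19292 → wrap carry → 0x9293
  0x9293 + 0x4A98 = 0x0DD2B
One's-complement sum = 0xDD2B.
Checksum = ~0xDD2B & 0xFFFF = 0x22D4.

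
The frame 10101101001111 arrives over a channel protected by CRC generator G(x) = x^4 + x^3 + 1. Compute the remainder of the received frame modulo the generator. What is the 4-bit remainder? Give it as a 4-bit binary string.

0000

Modulo-2 division of 10101101001111 by 11001:
  pos 0: 10101 XOR 11001 = 01100
  pos 1: 11001 XOR 11001 = 00000
  pos 7: 10011 XOR 11001 = 01010
  pos 8: 10101 XOR 11001 = 01100
  pos 9: 11001 XOR 11001 = 00000
Remainder = 0000 (zero — the frame passes the CRC check).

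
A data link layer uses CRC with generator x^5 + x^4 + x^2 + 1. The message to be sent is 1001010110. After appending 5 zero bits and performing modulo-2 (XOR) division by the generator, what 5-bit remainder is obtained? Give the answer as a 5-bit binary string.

11001

Append 5 zeros: 100101011000000. Divide by 110101 (XOR where the leading bit is 1):
  pos 0: 100101 XOR 110101 = 010000
  pos 1: 100000 XOR 110101 = 010101
  pos 2: 101011 XOR 110101 = 011110
  pos 3: 111101 XOR 110101 = 001000
  pos 5: 100000 XOR 110101 = 010101
  pos 6: 101010 XOR 110101 = 011111
  pos 7: 111110 XOR 110101 = 001011
  pos 9: 101100 XOR 110101 = 011001
Remainder (last 5 bits) = 11001. This is the CRC / FCS.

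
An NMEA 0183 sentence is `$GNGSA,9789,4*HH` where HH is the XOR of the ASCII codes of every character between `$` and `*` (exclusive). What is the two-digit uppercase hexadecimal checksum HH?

67

XOR the ASCII codes of the payload characters:
  'G' = 0x47 → acc = 0x47
  'N' = 0x4E → acc = 0x09
  'G' = 0x47 → acc = 0x4E
  'S' = 0x53 → acc = 0x1D
  'A' = 0x41 → acc = 0x5C
  ',' = 0x2C → acc = 0x70
  '9' = 0x39 → acc = 0x49
  '7' = 0x37 → acc = 0x7E
  '8' = 0x38 → acc = 0x46
  '9' = 0x39 → acc = 0x7F
  ',' = 0x2C → acc = 0x53
  '4' = 0x34 → acc = 0x67
Checksum = 0x67.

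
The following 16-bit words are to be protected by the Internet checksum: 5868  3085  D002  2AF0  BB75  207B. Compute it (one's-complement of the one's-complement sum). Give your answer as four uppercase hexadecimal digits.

One's-complement addition (fold any carry out of bit 15 back into bit 0):
  0x5868 + 0x3085 = 0x088ED
  0x88ED + 0xD002 = 0x158EF → wrap carry → 0x58F0
  0x58F0 + 0x2AF0 = 0x083E0
  0x83E0 + 0xBB75 = 0x13F55 → wrap carry → 0x3F56
  0x3F56 + 0x207B = 0x05FD1
One's-complement sum = 0x5FD1.
Checksum = ~0x5FD1 & 0xFFFF = 0xA02E.

A02E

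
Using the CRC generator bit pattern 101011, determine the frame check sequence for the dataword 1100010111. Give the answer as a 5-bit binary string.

Append 5 zeros: 110001011100000. Divide by 101011 (XOR where the leading bit is 1):
  pos 0: 110001 XOR 101011 = 011010
  pos 1: 110100 XOR 101011 = 011111
  pos 2: 111111 XOR 101011 = 010100
  pos 3: 101001 XOR 101011 = 000010
  pos 7: 101000 XOR 101011 = 000011
Remainder (last 5 bits) = 01100. This is the CRC / FCS.

01100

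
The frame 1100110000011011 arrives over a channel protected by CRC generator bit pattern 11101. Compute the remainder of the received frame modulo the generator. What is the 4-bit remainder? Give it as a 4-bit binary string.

Modulo-2 division of 1100110000011011 by 11101:
  pos 0: 11001 XOR 11101 = 00100
  pos 2: 10010 XOR 11101 = 01111
  pos 3: 11110 XOR 11101 = 00011
  pos 6: 11000 XOR 11101 = 00101
  pos 8: 10111 XOR 11101 = 01010
  pos 9: 10100 XOR 11101 = 01001
  pos 10: 10011 XOR 11101 = 01110
  pos 11: 11101 XOR 11101 = 00000
Remainder = 0000 (zero — the frame passes the CRC check).

0000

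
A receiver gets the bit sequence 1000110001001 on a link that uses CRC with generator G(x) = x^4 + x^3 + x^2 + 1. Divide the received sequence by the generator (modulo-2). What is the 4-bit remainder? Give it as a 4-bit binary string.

Modulo-2 division of 1000110001001 by 11101:
  pos 0: 10001 XOR 11101 = 01100
  pos 1: 11001 XOR 11101 = 00100
  pos 3: 10000 XOR 11101 = 01101
  pos 4: 11010 XOR 11101 = 00111
  pos 6: 11110 XOR 11101 = 00011
Remainder = 1101 (nonzero — an error is detected).

1101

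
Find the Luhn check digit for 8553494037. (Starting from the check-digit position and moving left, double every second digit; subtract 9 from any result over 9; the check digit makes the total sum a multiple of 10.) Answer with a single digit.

5

Partial digits right→left: 7 3 0 4 9 4 3 5 5 8
Double every second digit counting from the check-digit position (so the 1st, 3rd, 5th, ... of the partial from the right).
  doubled (with −9 where >9): 5 0 9 6 1 → sum 21
  kept as-is: 3 4 4 5 8 → sum 24
Total = 21 + 24 = 45.
Check digit = (10 − (45 mod 10)) mod 10 = 5.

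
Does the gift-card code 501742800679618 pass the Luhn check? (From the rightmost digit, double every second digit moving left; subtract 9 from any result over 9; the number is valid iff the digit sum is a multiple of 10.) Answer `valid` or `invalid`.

invalid

From the right, keep odd positions and double even positions (subtract 9 from any doubled value over 9):
  doubled (positions 2,4,...): 2 9 3 0 4 5 0 → sum 23
  kept (positions 1,3,...): 8 6 7 0 8 4 1 5 → sum 39
Total = 62.
62 mod 10 = 2, so the number is invalid.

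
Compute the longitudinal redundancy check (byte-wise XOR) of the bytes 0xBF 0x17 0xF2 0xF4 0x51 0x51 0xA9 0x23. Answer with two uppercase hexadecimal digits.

24

XOR the bytes together:
  start with 0xBF
  0xBF ⊕ 0x17 = 0xA8
  0xA8 ⊕ 0xF2 = 0x5A
  0x5A ⊕ 0xF4 = 0xAE
  0xAE ⊕ 0x51 = 0xFF
  0xFF ⊕ 0x51 = 0xAE
  0xAE ⊕ 0xA9 = 0x07
  0x07 ⊕ 0x23 = 0x24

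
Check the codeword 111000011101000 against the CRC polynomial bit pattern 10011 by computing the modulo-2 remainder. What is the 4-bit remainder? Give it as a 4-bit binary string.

0010

Modulo-2 division of 111000011101000 by 10011:
  pos 0: 11100 XOR 10011 = 01111
  pos 1: 11110 XOR 10011 = 01101
  pos 2: 11010 XOR 10011 = 01001
  pos 3: 10011 XOR 10011 = 00000
  pos 8: 11010 XOR 10011 = 01001
  pos 9: 10010 XOR 10011 = 00001
Remainder = 0010 (nonzero — an error is detected).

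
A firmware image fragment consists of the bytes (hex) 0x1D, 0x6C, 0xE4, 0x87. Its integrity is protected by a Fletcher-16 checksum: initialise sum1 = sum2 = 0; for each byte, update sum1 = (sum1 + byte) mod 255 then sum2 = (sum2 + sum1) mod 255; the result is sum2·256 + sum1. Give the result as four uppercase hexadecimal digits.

0BF5

Running sums (mod 255):
  after byte 0 (0x1D): sum1=29, sum2=29
  after byte 1 (0x6C): sum1=137, sum2=166
  after byte 2 (0xE4): sum1=110, sum2=21
  after byte 3 (0x87): sum1=245, sum2=11
Checksum = sum2·256 + sum1 = 11·256 + 245 = 3061 = 0x0BF5.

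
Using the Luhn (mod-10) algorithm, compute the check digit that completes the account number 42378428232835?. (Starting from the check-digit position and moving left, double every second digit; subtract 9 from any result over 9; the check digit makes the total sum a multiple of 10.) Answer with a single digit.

8

Partial digits right→left: 5 3 8 2 3 2 8 2 4 8 7 3 2 4
Double every second digit counting from the check-digit position (so the 1st, 3rd, 5th, ... of the partial from the right).
  doubled (with −9 where >9): 1 7 6 7 8 5 4 → sum 38
  kept as-is: 3 2 2 2 8 3 4 → sum 24
Total = 38 + 24 = 62.
Check digit = (10 − (62 mod 10)) mod 10 = 8.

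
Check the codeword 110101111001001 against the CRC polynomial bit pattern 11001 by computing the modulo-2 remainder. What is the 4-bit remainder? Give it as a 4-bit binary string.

Modulo-2 division of 110101111001001 by 11001:
  pos 0: 11010 XOR 11001 = 00011
  pos 3: 11111 XOR 11001 = 00110
  pos 5: 11010 XOR 11001 = 00011
  pos 8: 11010 XOR 11001 = 00011
Remainder = 1101 (nonzero — an error is detected).

1101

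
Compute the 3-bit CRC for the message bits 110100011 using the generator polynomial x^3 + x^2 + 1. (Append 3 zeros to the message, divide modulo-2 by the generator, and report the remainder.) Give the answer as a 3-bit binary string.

Append 3 zeros: 110100011000. Divide by 1101 (XOR where the leading bit is 1):
  pos 0: 1101 XOR 1101 = 0000
  pos 7: 1100 XOR 1101 = 0001
Remainder (last 3 bits) = 010. This is the CRC / FCS.

010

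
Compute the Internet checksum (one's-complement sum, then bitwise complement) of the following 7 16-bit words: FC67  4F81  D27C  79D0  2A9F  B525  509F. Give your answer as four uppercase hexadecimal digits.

3765

One's-complement addition (fold any carry out of bit 15 back into bit 0):
  0xFC67 + 0x4F81 = 0x14BE8 → wrap carry → 0x4BE9
  0x4BE9 + 0xD27C = 0x11E65 → wrap carry → 0x1E66
  0x1E66 + 0x79D0 = 0x09836
  0x9836 + 0x2A9F = 0x0C2D5
  0xC2D5 + 0xB525 = 0x177FA → wrap carry → 0x77FB
  0x77FB + 0x509F = 0x0C89A
One's-complement sum = 0xC89A.
Checksum = ~0xC89A & 0xFFFF = 0x3765.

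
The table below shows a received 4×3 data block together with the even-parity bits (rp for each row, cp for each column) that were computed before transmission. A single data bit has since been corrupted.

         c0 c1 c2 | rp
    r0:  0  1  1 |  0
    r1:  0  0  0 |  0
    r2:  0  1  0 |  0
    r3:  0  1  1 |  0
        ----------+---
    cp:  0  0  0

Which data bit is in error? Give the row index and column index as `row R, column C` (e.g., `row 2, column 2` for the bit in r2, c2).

Recompute each row's even parity and compare to rp:
  r0: data parity 0, sent rp 0 → ok
  r1: data parity 0, sent rp 0 → ok
  r2: data parity 1, sent rp 0 → mismatch
  r3: data parity 0, sent rp 0 → ok
Recompute each column's even parity and compare to cp:
  c0: data parity 0, sent cp 0 → ok
  c1: data parity 1, sent cp 0 → mismatch
  c2: data parity 0, sent cp 0 → ok
Exactly one row (r2) and one column (c1) fail → the flipped bit is at their intersection.

row 2, column 1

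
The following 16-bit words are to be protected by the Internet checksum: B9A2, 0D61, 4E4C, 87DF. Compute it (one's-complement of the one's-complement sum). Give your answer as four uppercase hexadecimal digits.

62D0

One's-complement addition (fold any carry out of bit 15 back into bit 0):
  0xB9A2 + 0x0D61 = 0x0C703
  0xC703 + 0x4E4C = 0x1154F → wrap carry → 0x1550
  0x1550 + 0x87DF = 0x09D2F
One's-complement sum = 0x9D2F.
Checksum = ~0x9D2F & 0xFFFF = 0x62D0.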